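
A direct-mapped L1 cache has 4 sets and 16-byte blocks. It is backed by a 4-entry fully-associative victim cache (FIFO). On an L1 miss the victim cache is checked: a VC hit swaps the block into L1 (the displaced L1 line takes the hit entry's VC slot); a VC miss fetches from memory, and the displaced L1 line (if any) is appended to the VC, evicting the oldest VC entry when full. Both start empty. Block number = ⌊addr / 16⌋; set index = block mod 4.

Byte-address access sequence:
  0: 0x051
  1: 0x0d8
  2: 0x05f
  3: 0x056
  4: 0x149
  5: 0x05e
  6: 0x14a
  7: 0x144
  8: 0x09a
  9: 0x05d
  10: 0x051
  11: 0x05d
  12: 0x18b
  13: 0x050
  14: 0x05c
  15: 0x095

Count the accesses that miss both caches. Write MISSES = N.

#0 0x51→b5/s1 MISS; vc=[]
#1 0xd8→b13/s1 MISS; vc=[5]
#2 0x5f→b5/s1 VC-HIT; vc=[13]
#3 0x56→b5/s1 L1-HIT; vc=[13]
#4 0x149→b20/s0 MISS; vc=[13]
#5 0x5e→b5/s1 L1-HIT; vc=[13]
#6 0x14a→b20/s0 L1-HIT; vc=[13]
#7 0x144→b20/s0 L1-HIT; vc=[13]
#8 0x9a→b9/s1 MISS; vc=[13,5]
#9 0x5d→b5/s1 VC-HIT; vc=[13,9]
#10 0x51→b5/s1 L1-HIT; vc=[13,9]
#11 0x5d→b5/s1 L1-HIT; vc=[13,9]
#12 0x18b→b24/s0 MISS; vc=[13,9,20]
#13 0x50→b5/s1 L1-HIT; vc=[13,9,20]
#14 0x5c→b5/s1 L1-HIT; vc=[13,9,20]
#15 0x95→b9/s1 VC-HIT; vc=[13,5,20]

MISSES = 5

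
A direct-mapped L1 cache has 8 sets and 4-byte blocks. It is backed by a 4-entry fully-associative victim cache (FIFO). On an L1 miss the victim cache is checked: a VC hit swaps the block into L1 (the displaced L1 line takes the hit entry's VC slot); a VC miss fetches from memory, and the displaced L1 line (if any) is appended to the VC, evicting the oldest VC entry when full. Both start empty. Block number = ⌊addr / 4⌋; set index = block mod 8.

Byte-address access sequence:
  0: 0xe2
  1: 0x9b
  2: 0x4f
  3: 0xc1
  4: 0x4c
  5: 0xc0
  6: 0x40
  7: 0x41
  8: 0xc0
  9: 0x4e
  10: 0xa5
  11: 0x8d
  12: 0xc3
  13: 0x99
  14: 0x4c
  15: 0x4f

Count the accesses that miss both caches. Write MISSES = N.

  [0] addr=0xe2 blk=56 s=0: MISS | VC []
  [1] addr=0x9b blk=38 s=6: MISS | VC []
  [2] addr=0x4f blk=19 s=3: MISS | VC []
  [3] addr=0xc1 blk=48 s=0: MISS | VC [56]
  [4] addr=0x4c blk=19 s=3: L1-HIT | VC [56]
  [5] addr=0xc0 blk=48 s=0: L1-HIT | VC [56]
  [6] addr=0x40 blk=16 s=0: MISS | VC [56, 48]
  [7] addr=0x41 blk=16 s=0: L1-HIT | VC [56, 48]
  [8] addr=0xc0 blk=48 s=0: VC-HIT | VC [56, 16]
  [9] addr=0x4e blk=19 s=3: L1-HIT | VC [56, 16]
  [10] addr=0xa5 blk=41 s=1: MISS | VC [56, 16]
  [11] addr=0x8d blk=35 s=3: MISS | VC [56, 16, 19]
  [12] addr=0xc3 blk=48 s=0: L1-HIT | VC [56, 16, 19]
  [13] addr=0x99 blk=38 s=6: L1-HIT | VC [56, 16, 19]
  [14] addr=0x4c blk=19 s=3: VC-HIT | VC [56, 16, 35]
  [15] addr=0x4f blk=19 s=3: L1-HIT | VC [56, 16, 35]

MISSES = 7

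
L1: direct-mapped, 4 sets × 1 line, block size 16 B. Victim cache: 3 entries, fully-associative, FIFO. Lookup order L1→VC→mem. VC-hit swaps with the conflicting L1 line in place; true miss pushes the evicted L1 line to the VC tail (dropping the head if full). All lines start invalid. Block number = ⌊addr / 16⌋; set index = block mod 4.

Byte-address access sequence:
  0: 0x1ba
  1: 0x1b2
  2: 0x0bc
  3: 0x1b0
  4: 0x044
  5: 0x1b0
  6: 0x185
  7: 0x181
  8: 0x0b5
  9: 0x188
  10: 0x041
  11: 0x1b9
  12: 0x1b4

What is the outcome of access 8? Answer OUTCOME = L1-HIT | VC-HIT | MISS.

OUTCOME = VC-HIT

  [0] addr=0x1ba blk=27 s=3: MISS | VC []
  [1] addr=0x1b2 blk=27 s=3: L1-HIT | VC []
  [2] addr=0xbc blk=11 s=3: MISS | VC [27]
  [3] addr=0x1b0 blk=27 s=3: VC-HIT | VC [11]
  [4] addr=0x44 blk=4 s=0: MISS | VC [11]
  [5] addr=0x1b0 blk=27 s=3: L1-HIT | VC [11]
  [6] addr=0x185 blk=24 s=0: MISS | VC [11, 4]
  [7] addr=0x181 blk=24 s=0: L1-HIT | VC [11, 4]
  [8] addr=0xb5 blk=11 s=3: VC-HIT | VC [27, 4]
  [9] addr=0x188 blk=24 s=0: L1-HIT | VC [27, 4]
  [10] addr=0x41 blk=4 s=0: VC-HIT | VC [27, 24]
  [11] addr=0x1b9 blk=27 s=3: VC-HIT | VC [11, 24]
  [12] addr=0x1b4 blk=27 s=3: L1-HIT | VC [11, 24]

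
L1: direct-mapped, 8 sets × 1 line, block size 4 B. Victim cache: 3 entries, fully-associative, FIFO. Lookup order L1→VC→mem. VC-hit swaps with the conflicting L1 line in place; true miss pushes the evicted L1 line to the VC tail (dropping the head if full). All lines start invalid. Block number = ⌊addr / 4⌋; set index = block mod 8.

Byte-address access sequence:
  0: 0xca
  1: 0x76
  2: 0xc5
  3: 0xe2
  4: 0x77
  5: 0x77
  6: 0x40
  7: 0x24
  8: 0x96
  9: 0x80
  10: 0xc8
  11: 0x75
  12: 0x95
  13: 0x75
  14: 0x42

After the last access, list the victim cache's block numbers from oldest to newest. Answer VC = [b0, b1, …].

#0 0xca→b50/s2 MISS; vc=[]
#1 0x76→b29/s5 MISS; vc=[]
#2 0xc5→b49/s1 MISS; vc=[]
#3 0xe2→b56/s0 MISS; vc=[]
#4 0x77→b29/s5 L1-HIT; vc=[]
#5 0x77→b29/s5 L1-HIT; vc=[]
#6 0x40→b16/s0 MISS; vc=[56]
#7 0x24→b9/s1 MISS; vc=[56,49]
#8 0x96→b37/s5 MISS; vc=[56,49,29]
#9 0x80→b32/s0 MISS; vc=[49,29,16]
#10 0xc8→b50/s2 L1-HIT; vc=[49,29,16]
#11 0x75→b29/s5 VC-HIT; vc=[49,37,16]
#12 0x95→b37/s5 VC-HIT; vc=[49,29,16]
#13 0x75→b29/s5 VC-HIT; vc=[49,37,16]
#14 0x42→b16/s0 VC-HIT; vc=[49,37,32]

VC = [49, 37, 32]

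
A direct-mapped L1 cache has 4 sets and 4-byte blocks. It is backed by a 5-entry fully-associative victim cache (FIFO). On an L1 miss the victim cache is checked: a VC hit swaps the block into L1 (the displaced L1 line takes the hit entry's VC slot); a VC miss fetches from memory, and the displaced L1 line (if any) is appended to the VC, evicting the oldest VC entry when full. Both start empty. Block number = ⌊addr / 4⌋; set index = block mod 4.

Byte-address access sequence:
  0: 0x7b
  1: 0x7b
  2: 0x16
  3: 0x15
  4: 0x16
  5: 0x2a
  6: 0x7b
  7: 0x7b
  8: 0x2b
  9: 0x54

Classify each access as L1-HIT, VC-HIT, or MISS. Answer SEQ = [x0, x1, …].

#0 0x7b→b30/s2 MISS; vc=[]
#1 0x7b→b30/s2 L1-HIT; vc=[]
#2 0x16→b5/s1 MISS; vc=[]
#3 0x15→b5/s1 L1-HIT; vc=[]
#4 0x16→b5/s1 L1-HIT; vc=[]
#5 0x2a→b10/s2 MISS; vc=[30]
#6 0x7b→b30/s2 VC-HIT; vc=[10]
#7 0x7b→b30/s2 L1-HIT; vc=[10]
#8 0x2b→b10/s2 VC-HIT; vc=[30]
#9 0x54→b21/s1 MISS; vc=[30,5]

SEQ = [MISS, L1-HIT, MISS, L1-HIT, L1-HIT, MISS, VC-HIT, L1-HIT, VC-HIT, MISS]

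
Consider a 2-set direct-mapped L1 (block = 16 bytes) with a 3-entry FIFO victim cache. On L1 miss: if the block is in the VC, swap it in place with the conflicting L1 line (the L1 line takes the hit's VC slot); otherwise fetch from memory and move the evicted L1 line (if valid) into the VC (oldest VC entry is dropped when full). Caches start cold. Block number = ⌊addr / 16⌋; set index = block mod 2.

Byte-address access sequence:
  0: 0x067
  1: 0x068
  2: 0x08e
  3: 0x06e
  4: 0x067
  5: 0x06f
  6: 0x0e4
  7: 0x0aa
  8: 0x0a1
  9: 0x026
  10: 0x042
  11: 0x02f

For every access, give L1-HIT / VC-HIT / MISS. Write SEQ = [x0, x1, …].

#0 0x67→b6/s0 MISS; vc=[]
#1 0x68→b6/s0 L1-HIT; vc=[]
#2 0x8e→b8/s0 MISS; vc=[6]
#3 0x6e→b6/s0 VC-HIT; vc=[8]
#4 0x67→b6/s0 L1-HIT; vc=[8]
#5 0x6f→b6/s0 L1-HIT; vc=[8]
#6 0xe4→b14/s0 MISS; vc=[8,6]
#7 0xaa→b10/s0 MISS; vc=[8,6,14]
#8 0xa1→b10/s0 L1-HIT; vc=[8,6,14]
#9 0x26→b2/s0 MISS; vc=[6,14,10]
#10 0x42→b4/s0 MISS; vc=[14,10,2]
#11 0x2f→b2/s0 VC-HIT; vc=[14,10,4]

SEQ = [MISS, L1-HIT, MISS, VC-HIT, L1-HIT, L1-HIT, MISS, MISS, L1-HIT, MISS, MISS, VC-HIT]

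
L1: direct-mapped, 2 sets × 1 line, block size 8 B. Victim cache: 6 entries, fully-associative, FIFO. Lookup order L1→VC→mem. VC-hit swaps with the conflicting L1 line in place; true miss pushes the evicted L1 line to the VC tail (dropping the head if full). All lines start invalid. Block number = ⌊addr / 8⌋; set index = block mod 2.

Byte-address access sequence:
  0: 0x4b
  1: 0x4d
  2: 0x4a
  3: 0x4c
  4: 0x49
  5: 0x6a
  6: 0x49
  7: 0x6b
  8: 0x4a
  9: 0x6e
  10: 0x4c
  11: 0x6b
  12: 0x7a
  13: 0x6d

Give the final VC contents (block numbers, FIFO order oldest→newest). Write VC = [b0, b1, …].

VC = [9, 15]

  [0] addr=0x4b blk=9 s=1: MISS | VC []
  [1] addr=0x4d blk=9 s=1: L1-HIT | VC []
  [2] addr=0x4a blk=9 s=1: L1-HIT | VC []
  [3] addr=0x4c blk=9 s=1: L1-HIT | VC []
  [4] addr=0x49 blk=9 s=1: L1-HIT | VC []
  [5] addr=0x6a blk=13 s=1: MISS | VC [9]
  [6] addr=0x49 blk=9 s=1: VC-HIT | VC [13]
  [7] addr=0x6b blk=13 s=1: VC-HIT | VC [9]
  [8] addr=0x4a blk=9 s=1: VC-HIT | VC [13]
  [9] addr=0x6e blk=13 s=1: VC-HIT | VC [9]
  [10] addr=0x4c blk=9 s=1: VC-HIT | VC [13]
  [11] addr=0x6b blk=13 s=1: VC-HIT | VC [9]
  [12] addr=0x7a blk=15 s=1: MISS | VC [9, 13]
  [13] addr=0x6d blk=13 s=1: VC-HIT | VC [9, 15]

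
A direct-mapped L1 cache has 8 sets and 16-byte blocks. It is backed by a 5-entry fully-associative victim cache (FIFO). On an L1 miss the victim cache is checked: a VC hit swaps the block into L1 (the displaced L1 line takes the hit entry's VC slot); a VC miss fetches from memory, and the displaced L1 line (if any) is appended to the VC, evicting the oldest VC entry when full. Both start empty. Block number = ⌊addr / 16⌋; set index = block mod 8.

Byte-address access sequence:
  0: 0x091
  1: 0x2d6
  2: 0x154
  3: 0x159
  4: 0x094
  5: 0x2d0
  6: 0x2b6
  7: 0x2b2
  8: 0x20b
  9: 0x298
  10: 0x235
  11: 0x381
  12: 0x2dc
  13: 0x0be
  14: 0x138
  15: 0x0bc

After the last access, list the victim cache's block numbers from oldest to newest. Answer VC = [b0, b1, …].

0: 0x91 (blk 9, set 1) → MISS  vc=[]
1: 0x2d6 (blk 45, set 5) → MISS  vc=[]
2: 0x154 (blk 21, set 5) → MISS  vc=[45]
3: 0x159 (blk 21, set 5) → L1-HIT  vc=[45]
4: 0x94 (blk 9, set 1) → L1-HIT  vc=[45]
5: 0x2d0 (blk 45, set 5) → VC-HIT  vc=[21]
6: 0x2b6 (blk 43, set 3) → MISS  vc=[21]
7: 0x2b2 (blk 43, set 3) → L1-HIT  vc=[21]
8: 0x20b (blk 32, set 0) → MISS  vc=[21]
9: 0x298 (blk 41, set 1) → MISS  vc=[21, 9]
10: 0x235 (blk 35, set 3) → MISS  vc=[21, 9, 43]
11: 0x381 (blk 56, set 0) → MISS  vc=[21, 9, 43, 32]
12: 0x2dc (blk 45, set 5) → L1-HIT  vc=[21, 9, 43, 32]
13: 0xbe (blk 11, set 3) → MISS  vc=[21, 9, 43, 32, 35]
14: 0x138 (blk 19, set 3) → MISS  vc=[9, 43, 32, 35, 11]
15: 0xbc (blk 11, set 3) → VC-HIT  vc=[9, 43, 32, 35, 19]

VC = [9, 43, 32, 35, 19]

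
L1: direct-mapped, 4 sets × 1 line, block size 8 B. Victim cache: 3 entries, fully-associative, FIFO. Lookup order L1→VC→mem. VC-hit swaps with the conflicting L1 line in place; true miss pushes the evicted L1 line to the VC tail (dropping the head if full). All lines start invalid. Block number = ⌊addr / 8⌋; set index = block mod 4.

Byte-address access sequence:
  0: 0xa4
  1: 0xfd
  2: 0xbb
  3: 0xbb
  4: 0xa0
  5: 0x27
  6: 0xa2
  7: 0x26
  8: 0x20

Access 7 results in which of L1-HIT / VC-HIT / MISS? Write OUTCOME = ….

OUTCOME = VC-HIT

#0 0xa4→b20/s0 MISS; vc=[]
#1 0xfd→b31/s3 MISS; vc=[]
#2 0xbb→b23/s3 MISS; vc=[31]
#3 0xbb→b23/s3 L1-HIT; vc=[31]
#4 0xa0→b20/s0 L1-HIT; vc=[31]
#5 0x27→b4/s0 MISS; vc=[31,20]
#6 0xa2→b20/s0 VC-HIT; vc=[31,4]
#7 0x26→b4/s0 VC-HIT; vc=[31,20]
#8 0x20→b4/s0 L1-HIT; vc=[31,20]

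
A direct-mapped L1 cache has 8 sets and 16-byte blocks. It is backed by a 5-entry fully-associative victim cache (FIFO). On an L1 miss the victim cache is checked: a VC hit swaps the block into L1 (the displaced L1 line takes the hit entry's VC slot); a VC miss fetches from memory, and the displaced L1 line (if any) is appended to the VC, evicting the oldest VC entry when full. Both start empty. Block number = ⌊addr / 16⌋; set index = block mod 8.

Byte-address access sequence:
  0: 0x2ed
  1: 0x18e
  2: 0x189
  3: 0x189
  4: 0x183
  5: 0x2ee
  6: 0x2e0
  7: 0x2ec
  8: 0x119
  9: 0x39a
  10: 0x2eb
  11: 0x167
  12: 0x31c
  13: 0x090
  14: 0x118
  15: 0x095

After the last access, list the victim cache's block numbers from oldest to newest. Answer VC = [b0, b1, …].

0: 0x2ed (blk 46, set 6) → MISS  vc=[]
1: 0x18e (blk 24, set 0) → MISS  vc=[]
2: 0x189 (blk 24, set 0) → L1-HIT  vc=[]
3: 0x189 (blk 24, set 0) → L1-HIT  vc=[]
4: 0x183 (blk 24, set 0) → L1-HIT  vc=[]
5: 0x2ee (blk 46, set 6) → L1-HIT  vc=[]
6: 0x2e0 (blk 46, set 6) → L1-HIT  vc=[]
7: 0x2ec (blk 46, set 6) → L1-HIT  vc=[]
8: 0x119 (blk 17, set 1) → MISS  vc=[]
9: 0x39a (blk 57, set 1) → MISS  vc=[17]
10: 0x2eb (blk 46, set 6) → L1-HIT  vc=[17]
11: 0x167 (blk 22, set 6) → MISS  vc=[17, 46]
12: 0x31c (blk 49, set 1) → MISS  vc=[17, 46, 57]
13: 0x90 (blk 9, set 1) → MISS  vc=[17, 46, 57, 49]
14: 0x118 (blk 17, set 1) → VC-HIT  vc=[9, 46, 57, 49]
15: 0x95 (blk 9, set 1) → VC-HIT  vc=[17, 46, 57, 49]

VC = [17, 46, 57, 49]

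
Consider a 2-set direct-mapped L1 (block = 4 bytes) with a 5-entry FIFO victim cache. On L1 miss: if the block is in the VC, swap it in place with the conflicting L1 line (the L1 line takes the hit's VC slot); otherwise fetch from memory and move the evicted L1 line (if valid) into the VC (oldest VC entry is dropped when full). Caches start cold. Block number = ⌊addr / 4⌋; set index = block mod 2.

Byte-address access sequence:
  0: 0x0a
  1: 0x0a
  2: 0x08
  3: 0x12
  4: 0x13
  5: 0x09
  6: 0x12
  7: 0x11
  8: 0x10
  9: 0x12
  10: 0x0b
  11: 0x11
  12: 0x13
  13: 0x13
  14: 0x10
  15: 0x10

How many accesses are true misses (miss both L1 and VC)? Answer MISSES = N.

MISSES = 2

#0 0xa→b2/s0 MISS; vc=[]
#1 0xa→b2/s0 L1-HIT; vc=[]
#2 0x8→b2/s0 L1-HIT; vc=[]
#3 0x12→b4/s0 MISS; vc=[2]
#4 0x13→b4/s0 L1-HIT; vc=[2]
#5 0x9→b2/s0 VC-HIT; vc=[4]
#6 0x12→b4/s0 VC-HIT; vc=[2]
#7 0x11→b4/s0 L1-HIT; vc=[2]
#8 0x10→b4/s0 L1-HIT; vc=[2]
#9 0x12→b4/s0 L1-HIT; vc=[2]
#10 0xb→b2/s0 VC-HIT; vc=[4]
#11 0x11→b4/s0 VC-HIT; vc=[2]
#12 0x13→b4/s0 L1-HIT; vc=[2]
#13 0x13→b4/s0 L1-HIT; vc=[2]
#14 0x10→b4/s0 L1-HIT; vc=[2]
#15 0x10→b4/s0 L1-HIT; vc=[2]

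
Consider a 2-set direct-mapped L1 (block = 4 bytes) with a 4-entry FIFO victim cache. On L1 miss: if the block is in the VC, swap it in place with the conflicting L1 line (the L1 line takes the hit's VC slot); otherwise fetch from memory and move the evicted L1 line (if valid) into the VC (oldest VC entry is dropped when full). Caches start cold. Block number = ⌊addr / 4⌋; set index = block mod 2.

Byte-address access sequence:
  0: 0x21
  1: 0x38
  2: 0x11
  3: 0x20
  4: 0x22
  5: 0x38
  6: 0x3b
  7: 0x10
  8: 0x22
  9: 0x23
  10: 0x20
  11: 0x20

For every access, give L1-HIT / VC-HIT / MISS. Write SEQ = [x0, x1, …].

#0 0x21→b8/s0 MISS; vc=[]
#1 0x38→b14/s0 MISS; vc=[8]
#2 0x11→b4/s0 MISS; vc=[8,14]
#3 0x20→b8/s0 VC-HIT; vc=[4,14]
#4 0x22→b8/s0 L1-HIT; vc=[4,14]
#5 0x38→b14/s0 VC-HIT; vc=[4,8]
#6 0x3b→b14/s0 L1-HIT; vc=[4,8]
#7 0x10→b4/s0 VC-HIT; vc=[14,8]
#8 0x22→b8/s0 VC-HIT; vc=[14,4]
#9 0x23→b8/s0 L1-HIT; vc=[14,4]
#10 0x20→b8/s0 L1-HIT; vc=[14,4]
#11 0x20→b8/s0 L1-HIT; vc=[14,4]

SEQ = [MISS, MISS, MISS, VC-HIT, L1-HIT, VC-HIT, L1-HIT, VC-HIT, VC-HIT, L1-HIT, L1-HIT, L1-HIT]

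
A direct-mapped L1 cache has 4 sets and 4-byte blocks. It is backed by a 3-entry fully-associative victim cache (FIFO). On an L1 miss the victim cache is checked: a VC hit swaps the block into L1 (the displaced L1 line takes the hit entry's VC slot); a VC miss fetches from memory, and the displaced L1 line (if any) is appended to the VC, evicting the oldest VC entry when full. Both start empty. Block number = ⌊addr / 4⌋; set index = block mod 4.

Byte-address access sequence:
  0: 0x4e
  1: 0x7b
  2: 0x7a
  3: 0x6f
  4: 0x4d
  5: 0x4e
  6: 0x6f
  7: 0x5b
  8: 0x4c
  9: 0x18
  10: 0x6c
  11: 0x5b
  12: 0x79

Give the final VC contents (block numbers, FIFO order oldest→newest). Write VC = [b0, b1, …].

VC = [19, 22, 6]

#0 0x4e→b19/s3 MISS; vc=[]
#1 0x7b→b30/s2 MISS; vc=[]
#2 0x7a→b30/s2 L1-HIT; vc=[]
#3 0x6f→b27/s3 MISS; vc=[19]
#4 0x4d→b19/s3 VC-HIT; vc=[27]
#5 0x4e→b19/s3 L1-HIT; vc=[27]
#6 0x6f→b27/s3 VC-HIT; vc=[19]
#7 0x5b→b22/s2 MISS; vc=[19,30]
#8 0x4c→b19/s3 VC-HIT; vc=[27,30]
#9 0x18→b6/s2 MISS; vc=[27,30,22]
#10 0x6c→b27/s3 VC-HIT; vc=[19,30,22]
#11 0x5b→b22/s2 VC-HIT; vc=[19,30,6]
#12 0x79→b30/s2 VC-HIT; vc=[19,22,6]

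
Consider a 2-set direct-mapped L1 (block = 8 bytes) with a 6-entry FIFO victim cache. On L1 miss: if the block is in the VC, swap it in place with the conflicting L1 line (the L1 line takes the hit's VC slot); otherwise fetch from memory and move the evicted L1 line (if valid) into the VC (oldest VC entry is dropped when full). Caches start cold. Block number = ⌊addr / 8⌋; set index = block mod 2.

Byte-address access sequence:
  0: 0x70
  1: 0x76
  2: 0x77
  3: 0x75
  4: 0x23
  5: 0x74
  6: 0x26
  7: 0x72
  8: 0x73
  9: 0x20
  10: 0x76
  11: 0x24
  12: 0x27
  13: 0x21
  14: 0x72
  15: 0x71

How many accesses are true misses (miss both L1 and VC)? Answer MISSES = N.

MISSES = 2

  [0] addr=0x70 blk=14 s=0: MISS | VC []
  [1] addr=0x76 blk=14 s=0: L1-HIT | VC []
  [2] addr=0x77 blk=14 s=0: L1-HIT | VC []
  [3] addr=0x75 blk=14 s=0: L1-HIT | VC []
  [4] addr=0x23 blk=4 s=0: MISS | VC [14]
  [5] addr=0x74 blk=14 s=0: VC-HIT | VC [4]
  [6] addr=0x26 blk=4 s=0: VC-HIT | VC [14]
  [7] addr=0x72 blk=14 s=0: VC-HIT | VC [4]
  [8] addr=0x73 blk=14 s=0: L1-HIT | VC [4]
  [9] addr=0x20 blk=4 s=0: VC-HIT | VC [14]
  [10] addr=0x76 blk=14 s=0: VC-HIT | VC [4]
  [11] addr=0x24 blk=4 s=0: VC-HIT | VC [14]
  [12] addr=0x27 blk=4 s=0: L1-HIT | VC [14]
  [13] addr=0x21 blk=4 s=0: L1-HIT | VC [14]
  [14] addr=0x72 blk=14 s=0: VC-HIT | VC [4]
  [15] addr=0x71 blk=14 s=0: L1-HIT | VC [4]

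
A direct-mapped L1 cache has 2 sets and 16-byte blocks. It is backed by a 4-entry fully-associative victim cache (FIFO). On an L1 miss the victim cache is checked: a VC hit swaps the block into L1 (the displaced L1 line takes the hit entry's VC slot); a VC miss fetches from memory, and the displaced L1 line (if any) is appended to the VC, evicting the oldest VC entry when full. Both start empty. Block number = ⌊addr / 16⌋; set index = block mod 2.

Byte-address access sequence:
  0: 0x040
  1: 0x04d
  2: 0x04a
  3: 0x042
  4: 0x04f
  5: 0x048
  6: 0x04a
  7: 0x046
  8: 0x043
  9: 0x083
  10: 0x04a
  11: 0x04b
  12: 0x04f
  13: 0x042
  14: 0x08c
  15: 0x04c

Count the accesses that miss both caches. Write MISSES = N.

MISSES = 2

  [0] addr=0x40 blk=4 s=0: MISS | VC []
  [1] addr=0x4d blk=4 s=0: L1-HIT | VC []
  [2] addr=0x4a blk=4 s=0: L1-HIT | VC []
  [3] addr=0x42 blk=4 s=0: L1-HIT | VC []
  [4] addr=0x4f blk=4 s=0: L1-HIT | VC []
  [5] addr=0x48 blk=4 s=0: L1-HIT | VC []
  [6] addr=0x4a blk=4 s=0: L1-HIT | VC []
  [7] addr=0x46 blk=4 s=0: L1-HIT | VC []
  [8] addr=0x43 blk=4 s=0: L1-HIT | VC []
  [9] addr=0x83 blk=8 s=0: MISS | VC [4]
  [10] addr=0x4a blk=4 s=0: VC-HIT | VC [8]
  [11] addr=0x4b blk=4 s=0: L1-HIT | VC [8]
  [12] addr=0x4f blk=4 s=0: L1-HIT | VC [8]
  [13] addr=0x42 blk=4 s=0: L1-HIT | VC [8]
  [14] addr=0x8c blk=8 s=0: VC-HIT | VC [4]
  [15] addr=0x4c blk=4 s=0: VC-HIT | VC [8]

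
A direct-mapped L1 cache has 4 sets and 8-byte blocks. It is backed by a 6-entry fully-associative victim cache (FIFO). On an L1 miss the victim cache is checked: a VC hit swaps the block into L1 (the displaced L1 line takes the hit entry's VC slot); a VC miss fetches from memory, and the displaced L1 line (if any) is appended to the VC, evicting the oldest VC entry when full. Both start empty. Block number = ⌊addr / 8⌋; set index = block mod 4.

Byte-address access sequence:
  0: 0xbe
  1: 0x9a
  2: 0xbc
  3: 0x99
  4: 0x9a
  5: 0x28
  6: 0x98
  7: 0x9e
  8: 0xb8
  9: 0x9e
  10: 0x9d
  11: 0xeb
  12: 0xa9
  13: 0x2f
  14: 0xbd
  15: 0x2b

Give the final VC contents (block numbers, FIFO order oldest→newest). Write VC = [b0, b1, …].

VC = [19, 21, 29]

0: 0xbe (blk 23, set 3) → MISS  vc=[]
1: 0x9a (blk 19, set 3) → MISS  vc=[23]
2: 0xbc (blk 23, set 3) → VC-HIT  vc=[19]
3: 0x99 (blk 19, set 3) → VC-HIT  vc=[23]
4: 0x9a (blk 19, set 3) → L1-HIT  vc=[23]
5: 0x28 (blk 5, set 1) → MISS  vc=[23]
6: 0x98 (blk 19, set 3) → L1-HIT  vc=[23]
7: 0x9e (blk 19, set 3) → L1-HIT  vc=[23]
8: 0xb8 (blk 23, set 3) → VC-HIT  vc=[19]
9: 0x9e (blk 19, set 3) → VC-HIT  vc=[23]
10: 0x9d (blk 19, set 3) → L1-HIT  vc=[23]
11: 0xeb (blk 29, set 1) → MISS  vc=[23, 5]
12: 0xa9 (blk 21, set 1) → MISS  vc=[23, 5, 29]
13: 0x2f (blk 5, set 1) → VC-HIT  vc=[23, 21, 29]
14: 0xbd (blk 23, set 3) → VC-HIT  vc=[19, 21, 29]
15: 0x2b (blk 5, set 1) → L1-HIT  vc=[19, 21, 29]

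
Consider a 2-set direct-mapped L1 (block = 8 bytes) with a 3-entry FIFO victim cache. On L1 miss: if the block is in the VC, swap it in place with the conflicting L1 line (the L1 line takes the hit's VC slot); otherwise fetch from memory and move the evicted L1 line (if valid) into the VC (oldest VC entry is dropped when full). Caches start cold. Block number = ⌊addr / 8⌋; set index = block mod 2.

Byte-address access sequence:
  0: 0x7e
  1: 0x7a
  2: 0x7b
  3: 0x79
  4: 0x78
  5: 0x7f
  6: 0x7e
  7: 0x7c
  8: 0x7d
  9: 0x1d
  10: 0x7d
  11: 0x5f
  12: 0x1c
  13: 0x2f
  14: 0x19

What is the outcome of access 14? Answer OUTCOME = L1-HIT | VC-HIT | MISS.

#0 0x7e→b15/s1 MISS; vc=[]
#1 0x7a→b15/s1 L1-HIT; vc=[]
#2 0x7b→b15/s1 L1-HIT; vc=[]
#3 0x79→b15/s1 L1-HIT; vc=[]
#4 0x78→b15/s1 L1-HIT; vc=[]
#5 0x7f→b15/s1 L1-HIT; vc=[]
#6 0x7e→b15/s1 L1-HIT; vc=[]
#7 0x7c→b15/s1 L1-HIT; vc=[]
#8 0x7d→b15/s1 L1-HIT; vc=[]
#9 0x1d→b3/s1 MISS; vc=[15]
#10 0x7d→b15/s1 VC-HIT; vc=[3]
#11 0x5f→b11/s1 MISS; vc=[3,15]
#12 0x1c→b3/s1 VC-HIT; vc=[11,15]
#13 0x2f→b5/s1 MISS; vc=[11,15,3]
#14 0x19→b3/s1 VC-HIT; vc=[11,15,5]

OUTCOME = VC-HIT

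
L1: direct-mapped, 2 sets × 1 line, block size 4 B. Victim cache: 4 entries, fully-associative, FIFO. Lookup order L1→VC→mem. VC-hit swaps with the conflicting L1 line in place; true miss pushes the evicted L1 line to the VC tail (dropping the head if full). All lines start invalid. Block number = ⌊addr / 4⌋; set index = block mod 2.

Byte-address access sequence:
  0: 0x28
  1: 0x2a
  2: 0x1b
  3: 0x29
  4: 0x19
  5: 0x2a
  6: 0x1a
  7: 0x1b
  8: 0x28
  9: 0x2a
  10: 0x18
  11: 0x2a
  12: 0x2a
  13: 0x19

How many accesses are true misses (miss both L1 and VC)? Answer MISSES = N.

MISSES = 2

0: 0x28 (blk 10, set 0) → MISS  vc=[]
1: 0x2a (blk 10, set 0) → L1-HIT  vc=[]
2: 0x1b (blk 6, set 0) → MISS  vc=[10]
3: 0x29 (blk 10, set 0) → VC-HIT  vc=[6]
4: 0x19 (blk 6, set 0) → VC-HIT  vc=[10]
5: 0x2a (blk 10, set 0) → VC-HIT  vc=[6]
6: 0x1a (blk 6, set 0) → VC-HIT  vc=[10]
7: 0x1b (blk 6, set 0) → L1-HIT  vc=[10]
8: 0x28 (blk 10, set 0) → VC-HIT  vc=[6]
9: 0x2a (blk 10, set 0) → L1-HIT  vc=[6]
10: 0x18 (blk 6, set 0) → VC-HIT  vc=[10]
11: 0x2a (blk 10, set 0) → VC-HIT  vc=[6]
12: 0x2a (blk 10, set 0) → L1-HIT  vc=[6]
13: 0x19 (blk 6, set 0) → VC-HIT  vc=[10]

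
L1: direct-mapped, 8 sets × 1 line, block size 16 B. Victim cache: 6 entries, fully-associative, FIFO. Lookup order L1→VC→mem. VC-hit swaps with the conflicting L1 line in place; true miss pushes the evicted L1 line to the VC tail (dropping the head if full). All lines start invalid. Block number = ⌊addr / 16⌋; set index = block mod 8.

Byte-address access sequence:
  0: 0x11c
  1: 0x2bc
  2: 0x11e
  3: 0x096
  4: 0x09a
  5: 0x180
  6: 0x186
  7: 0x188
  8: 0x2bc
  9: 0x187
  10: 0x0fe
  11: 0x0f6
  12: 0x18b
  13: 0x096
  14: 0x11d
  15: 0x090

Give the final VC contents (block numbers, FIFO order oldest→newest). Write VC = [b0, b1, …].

VC = [17]

0: 0x11c (blk 17, set 1) → MISS  vc=[]
1: 0x2bc (blk 43, set 3) → MISS  vc=[]
2: 0x11e (blk 17, set 1) → L1-HIT  vc=[]
3: 0x96 (blk 9, set 1) → MISS  vc=[17]
4: 0x9a (blk 9, set 1) → L1-HIT  vc=[17]
5: 0x180 (blk 24, set 0) → MISS  vc=[17]
6: 0x186 (blk 24, set 0) → L1-HIT  vc=[17]
7: 0x188 (blk 24, set 0) → L1-HIT  vc=[17]
8: 0x2bc (blk 43, set 3) → L1-HIT  vc=[17]
9: 0x187 (blk 24, set 0) → L1-HIT  vc=[17]
10: 0xfe (blk 15, set 7) → MISS  vc=[17]
11: 0xf6 (blk 15, set 7) → L1-HIT  vc=[17]
12: 0x18b (blk 24, set 0) → L1-HIT  vc=[17]
13: 0x96 (blk 9, set 1) → L1-HIT  vc=[17]
14: 0x11d (blk 17, set 1) → VC-HIT  vc=[9]
15: 0x90 (blk 9, set 1) → VC-HIT  vc=[17]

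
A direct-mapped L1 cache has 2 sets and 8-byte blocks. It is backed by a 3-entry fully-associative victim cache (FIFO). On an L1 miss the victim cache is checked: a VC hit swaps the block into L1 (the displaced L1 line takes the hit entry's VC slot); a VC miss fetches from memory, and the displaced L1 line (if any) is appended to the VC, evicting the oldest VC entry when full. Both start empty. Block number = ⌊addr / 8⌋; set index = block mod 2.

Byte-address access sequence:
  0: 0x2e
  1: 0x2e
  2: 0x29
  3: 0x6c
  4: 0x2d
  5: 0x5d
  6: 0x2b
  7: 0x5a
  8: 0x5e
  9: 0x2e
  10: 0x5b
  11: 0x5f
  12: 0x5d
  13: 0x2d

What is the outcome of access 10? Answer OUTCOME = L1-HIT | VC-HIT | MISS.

#0 0x2e→b5/s1 MISS; vc=[]
#1 0x2e→b5/s1 L1-HIT; vc=[]
#2 0x29→b5/s1 L1-HIT; vc=[]
#3 0x6c→b13/s1 MISS; vc=[5]
#4 0x2d→b5/s1 VC-HIT; vc=[13]
#5 0x5d→b11/s1 MISS; vc=[13,5]
#6 0x2b→b5/s1 VC-HIT; vc=[13,11]
#7 0x5a→b11/s1 VC-HIT; vc=[13,5]
#8 0x5e→b11/s1 L1-HIT; vc=[13,5]
#9 0x2e→b5/s1 VC-HIT; vc=[13,11]
#10 0x5b→b11/s1 VC-HIT; vc=[13,5]
#11 0x5f→b11/s1 L1-HIT; vc=[13,5]
#12 0x5d→b11/s1 L1-HIT; vc=[13,5]
#13 0x2d→b5/s1 VC-HIT; vc=[13,11]

OUTCOME = VC-HIT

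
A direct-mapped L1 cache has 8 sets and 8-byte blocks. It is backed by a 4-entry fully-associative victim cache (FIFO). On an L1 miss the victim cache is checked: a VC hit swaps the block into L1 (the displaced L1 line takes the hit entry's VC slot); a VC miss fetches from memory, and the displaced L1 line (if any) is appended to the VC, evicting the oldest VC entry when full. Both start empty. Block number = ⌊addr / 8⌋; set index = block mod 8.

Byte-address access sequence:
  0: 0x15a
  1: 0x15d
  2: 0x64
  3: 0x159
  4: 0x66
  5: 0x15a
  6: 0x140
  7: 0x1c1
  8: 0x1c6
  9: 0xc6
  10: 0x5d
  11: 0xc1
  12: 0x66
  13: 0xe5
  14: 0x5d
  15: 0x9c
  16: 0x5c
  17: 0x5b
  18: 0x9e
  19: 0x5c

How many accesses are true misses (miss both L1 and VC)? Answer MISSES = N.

MISSES = 8

  [0] addr=0x15a blk=43 s=3: MISS | VC []
  [1] addr=0x15d blk=43 s=3: L1-HIT | VC []
  [2] addr=0x64 blk=12 s=4: MISS | VC []
  [3] addr=0x159 blk=43 s=3: L1-HIT | VC []
  [4] addr=0x66 blk=12 s=4: L1-HIT | VC []
  [5] addr=0x15a blk=43 s=3: L1-HIT | VC []
  [6] addr=0x140 blk=40 s=0: MISS | VC []
  [7] addr=0x1c1 blk=56 s=0: MISS | VC [40]
  [8] addr=0x1c6 blk=56 s=0: L1-HIT | VC [40]
  [9] addr=0xc6 blk=24 s=0: MISS | VC [40, 56]
  [10] addr=0x5d blk=11 s=3: MISS | VC [40, 56, 43]
  [11] addr=0xc1 blk=24 s=0: L1-HIT | VC [40, 56, 43]
  [12] addr=0x66 blk=12 s=4: L1-HIT | VC [40, 56, 43]
  [13] addr=0xe5 blk=28 s=4: MISS | VC [40, 56, 43, 12]
  [14] addr=0x5d blk=11 s=3: L1-HIT | VC [40, 56, 43, 12]
  [15] addr=0x9c blk=19 s=3: MISS | VC [56, 43, 12, 11]
  [16] addr=0x5c blk=11 s=3: VC-HIT | VC [56, 43, 12, 19]
  [17] addr=0x5b blk=11 s=3: L1-HIT | VC [56, 43, 12, 19]
  [18] addr=0x9e blk=19 s=3: VC-HIT | VC [56, 43, 12, 11]
  [19] addr=0x5c blk=11 s=3: VC-HIT | VC [56, 43, 12, 19]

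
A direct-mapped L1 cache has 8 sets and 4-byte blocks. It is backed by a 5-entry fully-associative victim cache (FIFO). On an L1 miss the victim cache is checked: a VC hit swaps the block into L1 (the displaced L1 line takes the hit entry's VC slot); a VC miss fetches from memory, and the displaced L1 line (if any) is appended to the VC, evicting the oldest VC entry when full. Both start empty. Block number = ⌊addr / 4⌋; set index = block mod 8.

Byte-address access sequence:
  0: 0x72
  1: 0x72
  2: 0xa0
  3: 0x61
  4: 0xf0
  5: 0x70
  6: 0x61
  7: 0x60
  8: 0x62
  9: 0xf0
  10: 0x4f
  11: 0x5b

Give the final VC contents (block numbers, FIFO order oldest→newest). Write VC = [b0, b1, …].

VC = [40, 28]

#0 0x72→b28/s4 MISS; vc=[]
#1 0x72→b28/s4 L1-HIT; vc=[]
#2 0xa0→b40/s0 MISS; vc=[]
#3 0x61→b24/s0 MISS; vc=[40]
#4 0xf0→b60/s4 MISS; vc=[40,28]
#5 0x70→b28/s4 VC-HIT; vc=[40,60]
#6 0x61→b24/s0 L1-HIT; vc=[40,60]
#7 0x60→b24/s0 L1-HIT; vc=[40,60]
#8 0x62→b24/s0 L1-HIT; vc=[40,60]
#9 0xf0→b60/s4 VC-HIT; vc=[40,28]
#10 0x4f→b19/s3 MISS; vc=[40,28]
#11 0x5b→b22/s6 MISS; vc=[40,28]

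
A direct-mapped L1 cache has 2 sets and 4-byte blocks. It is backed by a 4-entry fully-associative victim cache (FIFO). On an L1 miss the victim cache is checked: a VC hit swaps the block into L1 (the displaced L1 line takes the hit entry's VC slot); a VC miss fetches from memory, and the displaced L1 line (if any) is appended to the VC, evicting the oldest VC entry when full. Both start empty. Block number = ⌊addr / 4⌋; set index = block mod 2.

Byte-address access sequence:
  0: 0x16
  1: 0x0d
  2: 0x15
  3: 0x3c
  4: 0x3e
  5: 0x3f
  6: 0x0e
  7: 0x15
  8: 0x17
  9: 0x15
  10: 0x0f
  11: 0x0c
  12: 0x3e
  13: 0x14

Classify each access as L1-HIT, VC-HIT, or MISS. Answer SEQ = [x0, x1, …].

#0 0x16→b5/s1 MISS; vc=[]
#1 0xd→b3/s1 MISS; vc=[5]
#2 0x15→b5/s1 VC-HIT; vc=[3]
#3 0x3c→b15/s1 MISS; vc=[3,5]
#4 0x3e→b15/s1 L1-HIT; vc=[3,5]
#5 0x3f→b15/s1 L1-HIT; vc=[3,5]
#6 0xe→b3/s1 VC-HIT; vc=[15,5]
#7 0x15→b5/s1 VC-HIT; vc=[15,3]
#8 0x17→b5/s1 L1-HIT; vc=[15,3]
#9 0x15→b5/s1 L1-HIT; vc=[15,3]
#10 0xf→b3/s1 VC-HIT; vc=[15,5]
#11 0xc→b3/s1 L1-HIT; vc=[15,5]
#12 0x3e→b15/s1 VC-HIT; vc=[3,5]
#13 0x14→b5/s1 VC-HIT; vc=[3,15]

SEQ = [MISS, MISS, VC-HIT, MISS, L1-HIT, L1-HIT, VC-HIT, VC-HIT, L1-HIT, L1-HIT, VC-HIT, L1-HIT, VC-HIT, VC-HIT]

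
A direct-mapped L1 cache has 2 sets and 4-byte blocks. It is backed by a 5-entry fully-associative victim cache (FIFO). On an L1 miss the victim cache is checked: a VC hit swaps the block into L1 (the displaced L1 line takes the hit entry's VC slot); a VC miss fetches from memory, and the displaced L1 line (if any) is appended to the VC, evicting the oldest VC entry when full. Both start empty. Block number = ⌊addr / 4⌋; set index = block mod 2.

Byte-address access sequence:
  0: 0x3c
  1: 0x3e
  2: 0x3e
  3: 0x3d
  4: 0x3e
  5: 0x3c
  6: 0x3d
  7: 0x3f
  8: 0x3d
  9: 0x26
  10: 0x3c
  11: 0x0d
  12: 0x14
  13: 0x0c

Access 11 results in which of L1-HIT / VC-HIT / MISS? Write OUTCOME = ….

OUTCOME = MISS

  [0] addr=0x3c blk=15 s=1: MISS | VC []
  [1] addr=0x3e blk=15 s=1: L1-HIT | VC []
  [2] addr=0x3e blk=15 s=1: L1-HIT | VC []
  [3] addr=0x3d blk=15 s=1: L1-HIT | VC []
  [4] addr=0x3e blk=15 s=1: L1-HIT | VC []
  [5] addr=0x3c blk=15 s=1: L1-HIT | VC []
  [6] addr=0x3d blk=15 s=1: L1-HIT | VC []
  [7] addr=0x3f blk=15 s=1: L1-HIT | VC []
  [8] addr=0x3d blk=15 s=1: L1-HIT | VC []
  [9] addr=0x26 blk=9 s=1: MISS | VC [15]
  [10] addr=0x3c blk=15 s=1: VC-HIT | VC [9]
  [11] addr=0xd blk=3 s=1: MISS | VC [9, 15]
  [12] addr=0x14 blk=5 s=1: MISS | VC [9, 15, 3]
  [13] addr=0xc blk=3 s=1: VC-HIT | VC [9, 15, 5]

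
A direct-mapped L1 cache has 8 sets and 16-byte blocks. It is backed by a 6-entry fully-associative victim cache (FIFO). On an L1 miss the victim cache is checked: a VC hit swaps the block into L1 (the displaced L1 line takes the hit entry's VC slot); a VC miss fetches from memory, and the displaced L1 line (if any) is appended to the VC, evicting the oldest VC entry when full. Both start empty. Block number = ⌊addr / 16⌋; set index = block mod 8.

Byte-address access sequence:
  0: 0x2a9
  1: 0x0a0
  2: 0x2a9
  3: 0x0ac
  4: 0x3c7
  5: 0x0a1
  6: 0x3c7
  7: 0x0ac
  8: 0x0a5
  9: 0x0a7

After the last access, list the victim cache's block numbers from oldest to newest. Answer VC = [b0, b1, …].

VC = [42]

  [0] addr=0x2a9 blk=42 s=2: MISS | VC []
  [1] addr=0xa0 blk=10 s=2: MISS | VC [42]
  [2] addr=0x2a9 blk=42 s=2: VC-HIT | VC [10]
  [3] addr=0xac blk=10 s=2: VC-HIT | VC [42]
  [4] addr=0x3c7 blk=60 s=4: MISS | VC [42]
  [5] addr=0xa1 blk=10 s=2: L1-HIT | VC [42]
  [6] addr=0x3c7 blk=60 s=4: L1-HIT | VC [42]
  [7] addr=0xac blk=10 s=2: L1-HIT | VC [42]
  [8] addr=0xa5 blk=10 s=2: L1-HIT | VC [42]
  [9] addr=0xa7 blk=10 s=2: L1-HIT | VC [42]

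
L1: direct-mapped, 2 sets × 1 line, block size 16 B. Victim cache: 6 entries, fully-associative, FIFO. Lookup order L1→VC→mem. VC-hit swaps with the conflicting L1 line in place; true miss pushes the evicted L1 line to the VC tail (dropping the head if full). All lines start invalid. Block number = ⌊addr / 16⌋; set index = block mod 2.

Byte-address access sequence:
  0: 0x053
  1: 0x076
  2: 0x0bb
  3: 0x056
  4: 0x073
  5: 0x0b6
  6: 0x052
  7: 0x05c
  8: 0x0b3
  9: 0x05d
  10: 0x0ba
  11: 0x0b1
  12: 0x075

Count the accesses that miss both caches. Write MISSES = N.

#0 0x53→b5/s1 MISS; vc=[]
#1 0x76→b7/s1 MISS; vc=[5]
#2 0xbb→b11/s1 MISS; vc=[5,7]
#3 0x56→b5/s1 VC-HIT; vc=[11,7]
#4 0x73→b7/s1 VC-HIT; vc=[11,5]
#5 0xb6→b11/s1 VC-HIT; vc=[7,5]
#6 0x52→b5/s1 VC-HIT; vc=[7,11]
#7 0x5c→b5/s1 L1-HIT; vc=[7,11]
#8 0xb3→b11/s1 VC-HIT; vc=[7,5]
#9 0x5d→b5/s1 VC-HIT; vc=[7,11]
#10 0xba→b11/s1 VC-HIT; vc=[7,5]
#11 0xb1→b11/s1 L1-HIT; vc=[7,5]
#12 0x75→b7/s1 VC-HIT; vc=[11,5]

MISSES = 3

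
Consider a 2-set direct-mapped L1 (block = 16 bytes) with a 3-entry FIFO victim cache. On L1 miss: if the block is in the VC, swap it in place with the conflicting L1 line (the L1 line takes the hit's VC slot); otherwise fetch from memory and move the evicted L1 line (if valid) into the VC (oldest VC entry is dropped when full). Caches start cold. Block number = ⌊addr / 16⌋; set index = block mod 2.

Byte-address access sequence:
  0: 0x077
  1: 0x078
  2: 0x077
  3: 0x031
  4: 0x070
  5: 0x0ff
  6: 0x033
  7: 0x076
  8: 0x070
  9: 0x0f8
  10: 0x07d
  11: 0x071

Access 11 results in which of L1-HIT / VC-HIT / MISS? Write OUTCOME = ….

OUTCOME = L1-HIT

  [0] addr=0x77 blk=7 s=1: MISS | VC []
  [1] addr=0x78 blk=7 s=1: L1-HIT | VC []
  [2] addr=0x77 blk=7 s=1: L1-HIT | VC []
  [3] addr=0x31 blk=3 s=1: MISS | VC [7]
  [4] addr=0x70 blk=7 s=1: VC-HIT | VC [3]
  [5] addr=0xff blk=15 s=1: MISS | VC [3, 7]
  [6] addr=0x33 blk=3 s=1: VC-HIT | VC [15, 7]
  [7] addr=0x76 blk=7 s=1: VC-HIT | VC [15, 3]
  [8] addr=0x70 blk=7 s=1: L1-HIT | VC [15, 3]
  [9] addr=0xf8 blk=15 s=1: VC-HIT | VC [7, 3]
  [10] addr=0x7d blk=7 s=1: VC-HIT | VC [15, 3]
  [11] addr=0x71 blk=7 s=1: L1-HIT | VC [15, 3]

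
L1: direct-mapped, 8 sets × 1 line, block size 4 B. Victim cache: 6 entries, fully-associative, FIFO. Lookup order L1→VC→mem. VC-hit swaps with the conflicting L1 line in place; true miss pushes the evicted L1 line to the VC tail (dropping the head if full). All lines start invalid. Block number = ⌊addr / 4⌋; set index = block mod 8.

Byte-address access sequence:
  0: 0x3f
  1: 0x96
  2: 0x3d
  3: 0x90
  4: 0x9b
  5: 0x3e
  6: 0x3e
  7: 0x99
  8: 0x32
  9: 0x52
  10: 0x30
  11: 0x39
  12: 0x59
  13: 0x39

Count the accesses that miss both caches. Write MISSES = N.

MISSES = 8

#0 0x3f→b15/s7 MISS; vc=[]
#1 0x96→b37/s5 MISS; vc=[]
#2 0x3d→b15/s7 L1-HIT; vc=[]
#3 0x90→b36/s4 MISS; vc=[]
#4 0x9b→b38/s6 MISS; vc=[]
#5 0x3e→b15/s7 L1-HIT; vc=[]
#6 0x3e→b15/s7 L1-HIT; vc=[]
#7 0x99→b38/s6 L1-HIT; vc=[]
#8 0x32→b12/s4 MISS; vc=[36]
#9 0x52→b20/s4 MISS; vc=[36,12]
#10 0x30→b12/s4 VC-HIT; vc=[36,20]
#11 0x39→b14/s6 MISS; vc=[36,20,38]
#12 0x59→b22/s6 MISS; vc=[36,20,38,14]
#13 0x39→b14/s6 VC-HIT; vc=[36,20,38,22]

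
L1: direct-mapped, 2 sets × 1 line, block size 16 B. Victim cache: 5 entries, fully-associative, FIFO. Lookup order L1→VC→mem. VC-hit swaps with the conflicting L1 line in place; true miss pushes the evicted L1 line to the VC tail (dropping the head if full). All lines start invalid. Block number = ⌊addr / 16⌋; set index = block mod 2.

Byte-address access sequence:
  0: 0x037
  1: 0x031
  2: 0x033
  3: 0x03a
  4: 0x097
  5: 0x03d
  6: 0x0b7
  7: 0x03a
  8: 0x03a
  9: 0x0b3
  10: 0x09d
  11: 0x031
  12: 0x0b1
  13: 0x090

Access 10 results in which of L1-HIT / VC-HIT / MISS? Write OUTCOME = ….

OUTCOME = VC-HIT

  [0] addr=0x37 blk=3 s=1: MISS | VC []
  [1] addr=0x31 blk=3 s=1: L1-HIT | VC []
  [2] addr=0x33 blk=3 s=1: L1-HIT | VC []
  [3] addr=0x3a blk=3 s=1: L1-HIT | VC []
  [4] addr=0x97 blk=9 s=1: MISS | VC [3]
  [5] addr=0x3d blk=3 s=1: VC-HIT | VC [9]
  [6] addr=0xb7 blk=11 s=1: MISS | VC [9, 3]
  [7] addr=0x3a blk=3 s=1: VC-HIT | VC [9, 11]
  [8] addr=0x3a blk=3 s=1: L1-HIT | VC [9, 11]
  [9] addr=0xb3 blk=11 s=1: VC-HIT | VC [9, 3]
  [10] addr=0x9d blk=9 s=1: VC-HIT | VC [11, 3]
  [11] addr=0x31 blk=3 s=1: VC-HIT | VC [11, 9]
  [12] addr=0xb1 blk=11 s=1: VC-HIT | VC [3, 9]
  [13] addr=0x90 blk=9 s=1: VC-HIT | VC [3, 11]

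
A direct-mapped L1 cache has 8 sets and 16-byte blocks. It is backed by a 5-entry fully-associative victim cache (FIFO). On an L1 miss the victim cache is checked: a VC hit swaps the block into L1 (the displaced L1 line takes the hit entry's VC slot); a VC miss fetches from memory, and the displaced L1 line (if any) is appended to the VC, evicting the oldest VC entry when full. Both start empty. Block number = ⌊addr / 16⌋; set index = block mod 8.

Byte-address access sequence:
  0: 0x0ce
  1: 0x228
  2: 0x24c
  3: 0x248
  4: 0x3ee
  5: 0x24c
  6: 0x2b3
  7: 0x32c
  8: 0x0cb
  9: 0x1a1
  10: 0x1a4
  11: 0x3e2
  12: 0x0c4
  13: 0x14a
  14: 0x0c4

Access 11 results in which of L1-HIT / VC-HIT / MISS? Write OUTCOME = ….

OUTCOME = L1-HIT

0: 0xce (blk 12, set 4) → MISS  vc=[]
1: 0x228 (blk 34, set 2) → MISS  vc=[]
2: 0x24c (blk 36, set 4) → MISS  vc=[12]
3: 0x248 (blk 36, set 4) → L1-HIT  vc=[12]
4: 0x3ee (blk 62, set 6) → MISS  vc=[12]
5: 0x24c (blk 36, set 4) → L1-HIT  vc=[12]
6: 0x2b3 (blk 43, set 3) → MISS  vc=[12]
7: 0x32c (blk 50, set 2) → MISS  vc=[12, 34]
8: 0xcb (blk 12, set 4) → VC-HIT  vc=[36, 34]
9: 0x1a1 (blk 26, set 2) → MISS  vc=[36, 34, 50]
10: 0x1a4 (blk 26, set 2) → L1-HIT  vc=[36, 34, 50]
11: 0x3e2 (blk 62, set 6) → L1-HIT  vc=[36, 34, 50]
12: 0xc4 (blk 12, set 4) → L1-HIT  vc=[36, 34, 50]
13: 0x14a (blk 20, set 4) → MISS  vc=[36, 34, 50, 12]
14: 0xc4 (blk 12, set 4) → VC-HIT  vc=[36, 34, 50, 20]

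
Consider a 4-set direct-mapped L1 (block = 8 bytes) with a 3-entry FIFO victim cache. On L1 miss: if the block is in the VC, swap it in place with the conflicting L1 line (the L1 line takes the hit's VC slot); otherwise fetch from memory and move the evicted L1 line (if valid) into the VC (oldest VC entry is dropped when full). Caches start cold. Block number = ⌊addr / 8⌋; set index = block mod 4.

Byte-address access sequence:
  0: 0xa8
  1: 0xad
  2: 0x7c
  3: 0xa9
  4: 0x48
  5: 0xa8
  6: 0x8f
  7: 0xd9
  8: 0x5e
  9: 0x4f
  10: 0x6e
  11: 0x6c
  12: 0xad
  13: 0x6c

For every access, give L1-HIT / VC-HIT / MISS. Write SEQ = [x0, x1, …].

SEQ = [MISS, L1-HIT, MISS, L1-HIT, MISS, VC-HIT, MISS, MISS, MISS, MISS, MISS, L1-HIT, MISS, VC-HIT]

#0 0xa8→b21/s1 MISS; vc=[]
#1 0xad→b21/s1 L1-HIT; vc=[]
#2 0x7c→b15/s3 MISS; vc=[]
#3 0xa9→b21/s1 L1-HIT; vc=[]
#4 0x48→b9/s1 MISS; vc=[21]
#5 0xa8→b21/s1 VC-HIT; vc=[9]
#6 0x8f→b17/s1 MISS; vc=[9,21]
#7 0xd9→b27/s3 MISS; vc=[9,21,15]
#8 0x5e→b11/s3 MISS; vc=[21,15,27]
#9 0x4f→b9/s1 MISS; vc=[15,27,17]
#10 0x6e→b13/s1 MISS; vc=[27,17,9]
#11 0x6c→b13/s1 L1-HIT; vc=[27,17,9]
#12 0xad→b21/s1 MISS; vc=[17,9,13]
#13 0x6c→b13/s1 VC-HIT; vc=[17,9,21]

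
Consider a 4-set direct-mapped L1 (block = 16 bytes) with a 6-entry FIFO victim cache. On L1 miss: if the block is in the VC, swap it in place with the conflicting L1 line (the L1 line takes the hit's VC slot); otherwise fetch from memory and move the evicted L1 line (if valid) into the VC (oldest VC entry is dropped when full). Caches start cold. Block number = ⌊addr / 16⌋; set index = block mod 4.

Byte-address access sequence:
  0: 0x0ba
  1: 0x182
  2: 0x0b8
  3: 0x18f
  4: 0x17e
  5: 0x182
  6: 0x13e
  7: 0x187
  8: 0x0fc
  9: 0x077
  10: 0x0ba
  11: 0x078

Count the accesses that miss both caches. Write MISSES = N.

0: 0xba (blk 11, set 3) → MISS  vc=[]
1: 0x182 (blk 24, set 0) → MISS  vc=[]
2: 0xb8 (blk 11, set 3) → L1-HIT  vc=[]
3: 0x18f (blk 24, set 0) → L1-HIT  vc=[]
4: 0x17e (blk 23, set 3) → MISS  vc=[11]
5: 0x182 (blk 24, set 0) → L1-HIT  vc=[11]
6: 0x13e (blk 19, set 3) → MISS  vc=[11, 23]
7: 0x187 (blk 24, set 0) → L1-HIT  vc=[11, 23]
8: 0xfc (blk 15, set 3) → MISS  vc=[11, 23, 19]
9: 0x77 (blk 7, set 3) → MISS  vc=[11, 23, 19, 15]
10: 0xba (blk 11, set 3) → VC-HIT  vc=[7, 23, 19, 15]
11: 0x78 (blk 7, set 3) → VC-HIT  vc=[11, 23, 19, 15]

MISSES = 6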